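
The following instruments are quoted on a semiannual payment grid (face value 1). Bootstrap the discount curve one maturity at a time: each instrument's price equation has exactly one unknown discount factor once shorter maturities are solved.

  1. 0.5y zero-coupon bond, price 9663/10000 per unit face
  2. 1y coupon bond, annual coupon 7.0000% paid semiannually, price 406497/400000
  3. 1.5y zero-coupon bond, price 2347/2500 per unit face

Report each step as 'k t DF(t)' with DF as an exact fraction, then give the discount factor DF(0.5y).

step 1 [0.5y] zero: DF = P = 9663/10000 ≈ 0.966300
step 2 [1y] bond c/2=7/200: DF=(406497/400000 − 7/200·(0.966300))/(1+7/200) = 2373/2500 ≈ 0.949200
step 3 [1.5y] zero: DF = P = 2347/2500 ≈ 0.938800

1 1/2 9663/10000
2 1 2373/2500
3 3/2 2347/2500
DF(0.5y) = 9663/10000 ≈ 0.966300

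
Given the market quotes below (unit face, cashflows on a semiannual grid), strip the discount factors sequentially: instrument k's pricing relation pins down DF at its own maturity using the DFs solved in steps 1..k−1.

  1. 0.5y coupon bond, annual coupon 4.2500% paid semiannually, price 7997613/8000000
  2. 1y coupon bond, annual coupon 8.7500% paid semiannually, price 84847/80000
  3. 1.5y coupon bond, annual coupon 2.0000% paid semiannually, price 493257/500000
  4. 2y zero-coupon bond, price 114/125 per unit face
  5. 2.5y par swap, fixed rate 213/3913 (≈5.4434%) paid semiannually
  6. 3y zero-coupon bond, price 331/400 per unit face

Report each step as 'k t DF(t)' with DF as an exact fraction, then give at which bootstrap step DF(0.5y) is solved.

1 1/2 9789/10000
2 1 9751/10000
3 3/2 4787/5000
4 2 114/125
5 5/2 4361/5000
6 3 331/400
DF(0.5y) is solved at step 1

step 1 [0.5y] bond c/2=17/800: DF=(7997613/8000000 − 17/800·(0))/(1+17/800) = 9789/10000 ≈ 0.978900
step 2 [1y] bond c/2=7/160: DF=(84847/80000 − 7/160·(0.978900))/(1+7/160) = 9751/10000 ≈ 0.975100
step 3 [1.5y] bond c/2=1/100: DF=(493257/500000 − 1/100·(0.978900+0.975100))/(1+1/100) = 4787/5000 ≈ 0.957400
step 4 [2y] zero: DF = P = 114/125 ≈ 0.912000
step 5 [2.5y] swap r/2=213/7826: DF=(1 − 213/7826·(0.978900+0.975100+0.957400+0.912000))/(1+213/7826) = 4361/5000 ≈ 0.872200
step 6 [3y] zero: DF = P = 331/400 ≈ 0.827500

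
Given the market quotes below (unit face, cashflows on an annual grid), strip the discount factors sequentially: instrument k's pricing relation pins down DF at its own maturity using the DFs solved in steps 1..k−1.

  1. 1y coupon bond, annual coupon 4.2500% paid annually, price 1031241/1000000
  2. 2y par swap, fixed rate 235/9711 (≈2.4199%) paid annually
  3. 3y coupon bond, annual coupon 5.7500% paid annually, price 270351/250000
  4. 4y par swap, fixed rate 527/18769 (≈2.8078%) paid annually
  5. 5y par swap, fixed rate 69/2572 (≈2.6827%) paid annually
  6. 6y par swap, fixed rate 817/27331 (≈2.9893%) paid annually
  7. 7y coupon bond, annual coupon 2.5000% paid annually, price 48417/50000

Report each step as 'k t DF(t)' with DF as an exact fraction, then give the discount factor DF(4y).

step 1 [1y] bond c/1=17/400: DF=(1031241/1000000 − 17/400·(0))/(1+17/400) = 2473/2500 ≈ 0.989200
step 2 [2y] swap r/1=235/9711: DF=(1 − 235/9711·(0.989200))/(1+235/9711) = 953/1000 ≈ 0.953000
step 3 [3y] bond c/1=23/400: DF=(270351/250000 − 23/400·(0.989200+0.953000))/(1+23/400) = 917/1000 ≈ 0.917000
step 4 [4y] swap r/1=527/18769: DF=(1 − 527/18769·(0.989200+0.953000+0.917000))/(1+527/18769) = 4473/5000 ≈ 0.894600
step 5 [5y] swap r/1=69/2572: DF=(1 − 69/2572·(0.989200+0.953000+0.917000+0.894600))/(1+69/2572) = 4379/5000 ≈ 0.875800
step 6 [6y] swap r/1=817/27331: DF=(1 − 817/27331·(0.989200+0.953000+0.917000+0.894600+0.875800))/(1+817/27331) = 4183/5000 ≈ 0.836600
step 7 [7y] bond c/1=1/40: DF=(48417/50000 − 1/40·(0.989200+0.953000+0.917000+0.894600+0.875800+0.836600))/(1+1/40) = 4057/5000 ≈ 0.811400

1 1 2473/2500
2 2 953/1000
3 3 917/1000
4 4 4473/5000
5 5 4379/5000
6 6 4183/5000
7 7 4057/5000
DF(4y) = 4473/5000 ≈ 0.894600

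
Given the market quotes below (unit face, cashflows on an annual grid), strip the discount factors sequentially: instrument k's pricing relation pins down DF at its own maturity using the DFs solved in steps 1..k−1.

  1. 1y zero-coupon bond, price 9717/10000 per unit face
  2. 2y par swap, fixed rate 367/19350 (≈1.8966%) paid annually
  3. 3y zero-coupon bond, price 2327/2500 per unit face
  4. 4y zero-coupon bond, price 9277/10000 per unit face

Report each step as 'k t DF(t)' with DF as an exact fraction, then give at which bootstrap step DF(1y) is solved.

step 1 [1y] zero: DF = P = 9717/10000 ≈ 0.971700
step 2 [2y] swap r/1=367/19350: DF=(1 − 367/19350·(0.971700))/(1+367/19350) = 9633/10000 ≈ 0.963300
step 3 [3y] zero: DF = P = 2327/2500 ≈ 0.930800
step 4 [4y] zero: DF = P = 9277/10000 ≈ 0.927700

1 1 9717/10000
2 2 9633/10000
3 3 2327/2500
4 4 9277/10000
DF(1y) is solved at step 1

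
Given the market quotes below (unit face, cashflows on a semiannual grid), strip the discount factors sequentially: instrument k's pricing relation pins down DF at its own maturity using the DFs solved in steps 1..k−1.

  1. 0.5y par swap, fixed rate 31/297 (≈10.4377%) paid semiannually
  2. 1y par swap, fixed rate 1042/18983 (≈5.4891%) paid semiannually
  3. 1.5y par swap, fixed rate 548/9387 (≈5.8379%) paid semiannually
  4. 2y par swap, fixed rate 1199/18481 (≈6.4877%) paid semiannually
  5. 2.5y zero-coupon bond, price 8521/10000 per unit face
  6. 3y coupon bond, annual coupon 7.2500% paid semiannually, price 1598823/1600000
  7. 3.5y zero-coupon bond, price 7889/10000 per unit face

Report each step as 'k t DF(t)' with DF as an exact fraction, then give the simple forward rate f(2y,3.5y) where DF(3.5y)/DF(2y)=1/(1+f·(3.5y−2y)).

step 1 [0.5y] swap r/2=31/594: DF=(1 − 31/594·(0))/(1+31/594) = 594/625 ≈ 0.950400
step 2 [1y] swap r/2=521/18983: DF=(1 − 521/18983·(0.950400))/(1+521/18983) = 9479/10000 ≈ 0.947900
step 3 [1.5y] swap r/2=274/9387: DF=(1 − 274/9387·(0.950400+0.947900))/(1+274/9387) = 4589/5000 ≈ 0.917800
step 4 [2y] swap r/2=1199/36962: DF=(1 − 1199/36962·(0.950400+0.947900+0.917800))/(1+1199/36962) = 8801/10000 ≈ 0.880100
step 5 [2.5y] zero: DF = P = 8521/10000 ≈ 0.852100
step 6 [3y] bond c/2=29/800: DF=(1598823/1600000 − 29/800·(0.950400+0.947900+0.917800+0.880100+0.852100))/(1+29/800) = 2013/2500 ≈ 0.805200
step 7 [3.5y] zero: DF = P = 7889/10000 ≈ 0.788900

1 1/2 594/625
2 1 9479/10000
3 3/2 4589/5000
4 2 8801/10000
5 5/2 8521/10000
6 3 2013/2500
7 7/2 7889/10000
f(2y,3.5y) = ((8801/10000)/(7889/10000) − 1)/(3/2) = 608/7889 ≈ 7.7069%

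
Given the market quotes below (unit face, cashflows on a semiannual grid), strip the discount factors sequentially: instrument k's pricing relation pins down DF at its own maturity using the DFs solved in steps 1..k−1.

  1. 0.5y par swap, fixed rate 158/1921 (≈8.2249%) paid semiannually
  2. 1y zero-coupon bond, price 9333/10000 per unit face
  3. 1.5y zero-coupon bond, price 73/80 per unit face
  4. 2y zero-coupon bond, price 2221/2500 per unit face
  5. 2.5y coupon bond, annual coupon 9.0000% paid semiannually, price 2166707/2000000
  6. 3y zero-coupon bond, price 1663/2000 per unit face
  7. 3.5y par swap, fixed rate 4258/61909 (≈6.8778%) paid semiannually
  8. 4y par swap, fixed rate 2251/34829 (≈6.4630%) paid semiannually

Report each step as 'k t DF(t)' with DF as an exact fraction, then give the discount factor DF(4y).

1 1/2 1921/2000
2 1 9333/10000
3 3/2 73/80
4 2 2221/2500
5 5/2 1097/1250
6 3 1663/2000
7 7/2 7871/10000
8 4 7749/10000
DF(4y) = 7749/10000 ≈ 0.774900

step 1 [0.5y] swap r/2=79/1921: DF=(1 − 79/1921·(0))/(1+79/1921) = 1921/2000 ≈ 0.960500
step 2 [1y] zero: DF = P = 9333/10000 ≈ 0.933300
step 3 [1.5y] zero: DF = P = 73/80 ≈ 0.912500
step 4 [2y] zero: DF = P = 2221/2500 ≈ 0.888400
step 5 [2.5y] bond c/2=9/200: DF=(2166707/2000000 − 9/200·(0.960500+0.933300+0.912500+0.888400))/(1+9/200) = 1097/1250 ≈ 0.877600
step 6 [3y] zero: DF = P = 1663/2000 ≈ 0.831500
step 7 [3.5y] swap r/2=2129/61909: DF=(1 − 2129/61909·(0.960500+0.933300+0.912500+0.888400+0.877600+0.831500))/(1+2129/61909) = 7871/10000 ≈ 0.787100
step 8 [4y] swap r/2=2251/69658: DF=(1 − 2251/69658·(0.960500+0.933300+0.912500+0.888400+0.877600+0.831500+0.787100))/(1+2251/69658) = 7749/10000 ≈ 0.774900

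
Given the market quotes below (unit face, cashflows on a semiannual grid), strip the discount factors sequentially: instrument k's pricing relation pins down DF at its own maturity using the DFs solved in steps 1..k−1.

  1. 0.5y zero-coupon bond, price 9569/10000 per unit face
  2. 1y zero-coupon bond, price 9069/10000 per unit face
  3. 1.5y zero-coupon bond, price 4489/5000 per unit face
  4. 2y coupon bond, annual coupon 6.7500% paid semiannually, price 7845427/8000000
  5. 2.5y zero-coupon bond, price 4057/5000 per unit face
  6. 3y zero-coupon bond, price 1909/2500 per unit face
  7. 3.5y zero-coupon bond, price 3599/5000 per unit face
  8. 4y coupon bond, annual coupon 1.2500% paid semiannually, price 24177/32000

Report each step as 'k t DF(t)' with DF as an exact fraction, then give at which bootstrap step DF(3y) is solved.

1 1/2 9569/10000
2 1 9069/10000
3 3/2 4489/5000
4 2 1717/2000
5 5/2 4057/5000
6 3 1909/2500
7 7/2 3599/5000
8 4 7141/10000
DF(3y) is solved at step 6

step 1 [0.5y] zero: DF = P = 9569/10000 ≈ 0.956900
step 2 [1y] zero: DF = P = 9069/10000 ≈ 0.906900
step 3 [1.5y] zero: DF = P = 4489/5000 ≈ 0.897800
step 4 [2y] bond c/2=27/800: DF=(7845427/8000000 − 27/800·(0.956900+0.906900+0.897800))/(1+27/800) = 1717/2000 ≈ 0.858500
step 5 [2.5y] zero: DF = P = 4057/5000 ≈ 0.811400
step 6 [3y] zero: DF = P = 1909/2500 ≈ 0.763600
step 7 [3.5y] zero: DF = P = 3599/5000 ≈ 0.719800
step 8 [4y] bond c/2=1/160: DF=(24177/32000 − 1/160·(0.956900+0.906900+0.897800+0.858500+0.811400+0.763600+0.719800))/(1+1/160) = 7141/10000 ≈ 0.714100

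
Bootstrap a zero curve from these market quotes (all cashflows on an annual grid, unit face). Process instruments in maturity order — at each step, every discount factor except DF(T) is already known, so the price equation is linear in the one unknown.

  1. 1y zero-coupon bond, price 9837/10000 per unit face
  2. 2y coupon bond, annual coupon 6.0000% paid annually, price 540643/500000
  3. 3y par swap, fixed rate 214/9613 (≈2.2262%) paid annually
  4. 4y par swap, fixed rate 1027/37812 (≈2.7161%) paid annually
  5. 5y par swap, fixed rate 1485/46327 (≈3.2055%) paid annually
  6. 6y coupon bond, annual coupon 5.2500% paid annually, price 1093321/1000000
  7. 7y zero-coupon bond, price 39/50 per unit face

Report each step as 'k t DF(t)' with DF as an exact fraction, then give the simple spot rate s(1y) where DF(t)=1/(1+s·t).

step 1 [1y] zero: DF = P = 9837/10000 ≈ 0.983700
step 2 [2y] bond c/1=3/50: DF=(540643/500000 − 3/50·(0.983700))/(1+3/50) = 2411/2500 ≈ 0.964400
step 3 [3y] swap r/1=214/9613: DF=(1 − 214/9613·(0.983700+0.964400))/(1+214/9613) = 4679/5000 ≈ 0.935800
step 4 [4y] swap r/1=1027/37812: DF=(1 − 1027/37812·(0.983700+0.964400+0.935800))/(1+1027/37812) = 8973/10000 ≈ 0.897300
step 5 [5y] swap r/1=1485/46327: DF=(1 − 1485/46327·(0.983700+0.964400+0.935800+0.897300))/(1+1485/46327) = 1703/2000 ≈ 0.851500
step 6 [6y] bond c/1=21/400: DF=(1093321/1000000 − 21/400·(0.983700+0.964400+0.935800+0.897300+0.851500))/(1+21/400) = 8077/10000 ≈ 0.807700
step 7 [7y] zero: DF = P = 39/50 ≈ 0.780000

1 1 9837/10000
2 2 2411/2500
3 3 4679/5000
4 4 8973/10000
5 5 1703/2000
6 6 8077/10000
7 7 39/50
s(1y) = (1/(9837/10000) − 1)/(1) = 163/9837 ≈ 1.6570%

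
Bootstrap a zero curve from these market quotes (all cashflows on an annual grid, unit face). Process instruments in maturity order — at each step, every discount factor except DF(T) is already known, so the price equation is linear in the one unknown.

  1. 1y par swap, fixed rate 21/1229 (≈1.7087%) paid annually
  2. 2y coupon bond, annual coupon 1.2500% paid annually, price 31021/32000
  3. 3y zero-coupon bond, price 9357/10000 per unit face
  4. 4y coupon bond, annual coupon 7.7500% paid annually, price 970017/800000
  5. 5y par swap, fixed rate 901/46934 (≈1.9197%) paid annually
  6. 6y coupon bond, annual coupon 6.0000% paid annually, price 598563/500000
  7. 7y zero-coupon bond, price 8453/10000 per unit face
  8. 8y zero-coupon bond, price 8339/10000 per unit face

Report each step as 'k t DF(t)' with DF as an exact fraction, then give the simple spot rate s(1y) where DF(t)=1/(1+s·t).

1 1 1229/1250
2 2 9453/10000
3 3 9357/10000
4 4 9193/10000
5 5 9099/10000
6 6 8637/10000
7 7 8453/10000
8 8 8339/10000
s(1y) = (1/(1229/1250) − 1)/(1) = 21/1229 ≈ 1.7087%

step 1 [1y] swap r/1=21/1229: DF=(1 − 21/1229·(0))/(1+21/1229) = 1229/1250 ≈ 0.983200
step 2 [2y] bond c/1=1/80: DF=(31021/32000 − 1/80·(0.983200))/(1+1/80) = 9453/10000 ≈ 0.945300
step 3 [3y] zero: DF = P = 9357/10000 ≈ 0.935700
step 4 [4y] bond c/1=31/400: DF=(970017/800000 − 31/400·(0.983200+0.945300+0.935700))/(1+31/400) = 9193/10000 ≈ 0.919300
step 5 [5y] swap r/1=901/46934: DF=(1 − 901/46934·(0.983200+0.945300+0.935700+0.919300))/(1+901/46934) = 9099/10000 ≈ 0.909900
step 6 [6y] bond c/1=3/50: DF=(598563/500000 − 3/50·(0.983200+0.945300+0.935700+0.919300+0.909900))/(1+3/50) = 8637/10000 ≈ 0.863700
step 7 [7y] zero: DF = P = 8453/10000 ≈ 0.845300
step 8 [8y] zero: DF = P = 8339/10000 ≈ 0.833900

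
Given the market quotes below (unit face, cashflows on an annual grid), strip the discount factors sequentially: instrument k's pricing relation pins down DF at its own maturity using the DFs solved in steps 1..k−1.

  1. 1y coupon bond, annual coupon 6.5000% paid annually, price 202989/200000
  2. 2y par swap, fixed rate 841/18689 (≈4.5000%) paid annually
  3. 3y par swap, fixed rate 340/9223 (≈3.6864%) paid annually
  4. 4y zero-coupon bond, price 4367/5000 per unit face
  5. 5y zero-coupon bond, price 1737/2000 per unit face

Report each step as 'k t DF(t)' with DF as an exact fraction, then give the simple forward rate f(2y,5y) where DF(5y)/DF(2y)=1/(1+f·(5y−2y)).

step 1 [1y] bond c/1=13/200: DF=(202989/200000 − 13/200·(0))/(1+13/200) = 953/1000 ≈ 0.953000
step 2 [2y] swap r/1=841/18689: DF=(1 − 841/18689·(0.953000))/(1+841/18689) = 9159/10000 ≈ 0.915900
step 3 [3y] swap r/1=340/9223: DF=(1 − 340/9223·(0.953000+0.915900))/(1+340/9223) = 449/500 ≈ 0.898000
step 4 [4y] zero: DF = P = 4367/5000 ≈ 0.873400
step 5 [5y] zero: DF = P = 1737/2000 ≈ 0.868500

1 1 953/1000
2 2 9159/10000
3 3 449/500
4 4 4367/5000
5 5 1737/2000
f(2y,5y) = ((9159/10000)/(1737/2000) − 1)/(3) = 158/8685 ≈ 1.8192%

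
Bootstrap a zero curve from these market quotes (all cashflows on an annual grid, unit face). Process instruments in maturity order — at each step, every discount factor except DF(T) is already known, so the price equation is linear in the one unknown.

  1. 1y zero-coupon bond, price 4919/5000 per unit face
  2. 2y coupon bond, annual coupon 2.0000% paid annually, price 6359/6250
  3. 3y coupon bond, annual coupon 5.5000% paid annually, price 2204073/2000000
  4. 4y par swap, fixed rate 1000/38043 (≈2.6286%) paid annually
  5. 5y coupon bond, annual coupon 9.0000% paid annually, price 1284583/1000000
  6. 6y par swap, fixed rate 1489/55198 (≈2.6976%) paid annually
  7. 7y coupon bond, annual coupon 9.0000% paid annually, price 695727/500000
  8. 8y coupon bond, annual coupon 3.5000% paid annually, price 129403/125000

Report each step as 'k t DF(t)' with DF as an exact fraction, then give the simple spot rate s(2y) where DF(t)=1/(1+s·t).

step 1 [1y] zero: DF = P = 4919/5000 ≈ 0.983800
step 2 [2y] bond c/1=1/50: DF=(6359/6250 − 1/50·(0.983800))/(1+1/50) = 4891/5000 ≈ 0.978200
step 3 [3y] bond c/1=11/200: DF=(2204073/2000000 − 11/200·(0.983800+0.978200))/(1+11/200) = 9423/10000 ≈ 0.942300
step 4 [4y] swap r/1=1000/38043: DF=(1 − 1000/38043·(0.983800+0.978200+0.942300))/(1+1000/38043) = 9/10 ≈ 0.900000
step 5 [5y] bond c/1=9/100: DF=(1284583/1000000 − 9/100·(0.983800+0.978200+0.942300+0.900000))/(1+9/100) = 2161/2500 ≈ 0.864400
step 6 [6y] swap r/1=1489/55198: DF=(1 − 1489/55198·(0.983800+0.978200+0.942300+0.900000+0.864400))/(1+1489/55198) = 8511/10000 ≈ 0.851100
step 7 [7y] bond c/1=9/100: DF=(695727/500000 − 9/100·(0.983800+0.978200+0.942300+0.900000+0.864400+0.851100))/(1+9/100) = 513/625 ≈ 0.820800
step 8 [8y] bond c/1=7/200: DF=(129403/125000 − 7/200·(0.983800+0.978200+0.942300+0.900000+0.864400+0.851100+0.820800))/(1+7/200) = 3929/5000 ≈ 0.785800

1 1 4919/5000
2 2 4891/5000
3 3 9423/10000
4 4 9/10
5 5 2161/2500
6 6 8511/10000
7 7 513/625
8 8 3929/5000
s(2y) = (1/(4891/5000) − 1)/(2) = 109/9782 ≈ 1.1143%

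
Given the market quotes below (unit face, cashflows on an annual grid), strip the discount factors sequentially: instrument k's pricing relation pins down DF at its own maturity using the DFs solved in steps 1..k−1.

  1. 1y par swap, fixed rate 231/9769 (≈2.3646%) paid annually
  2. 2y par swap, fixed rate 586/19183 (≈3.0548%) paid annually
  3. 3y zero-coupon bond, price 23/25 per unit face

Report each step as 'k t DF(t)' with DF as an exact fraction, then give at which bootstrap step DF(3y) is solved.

1 1 9769/10000
2 2 4707/5000
3 3 23/25
DF(3y) is solved at step 3

step 1 [1y] swap r/1=231/9769: DF=(1 − 231/9769·(0))/(1+231/9769) = 9769/10000 ≈ 0.976900
step 2 [2y] swap r/1=586/19183: DF=(1 − 586/19183·(0.976900))/(1+586/19183) = 4707/5000 ≈ 0.941400
step 3 [3y] zero: DF = P = 23/25 ≈ 0.920000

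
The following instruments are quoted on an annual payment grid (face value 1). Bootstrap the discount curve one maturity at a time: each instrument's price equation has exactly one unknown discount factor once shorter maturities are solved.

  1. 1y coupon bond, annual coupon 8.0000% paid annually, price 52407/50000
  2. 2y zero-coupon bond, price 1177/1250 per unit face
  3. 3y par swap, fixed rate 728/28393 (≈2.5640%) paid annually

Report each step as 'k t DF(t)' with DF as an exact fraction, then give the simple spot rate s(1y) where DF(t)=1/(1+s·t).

step 1 [1y] bond c/1=2/25: DF=(52407/50000 − 2/25·(0))/(1+2/25) = 1941/2000 ≈ 0.970500
step 2 [2y] zero: DF = P = 1177/1250 ≈ 0.941600
step 3 [3y] swap r/1=728/28393: DF=(1 − 728/28393·(0.970500+0.941600))/(1+728/28393) = 1159/1250 ≈ 0.927200

1 1 1941/2000
2 2 1177/1250
3 3 1159/1250
s(1y) = (1/(1941/2000) − 1)/(1) = 59/1941 ≈ 3.0397%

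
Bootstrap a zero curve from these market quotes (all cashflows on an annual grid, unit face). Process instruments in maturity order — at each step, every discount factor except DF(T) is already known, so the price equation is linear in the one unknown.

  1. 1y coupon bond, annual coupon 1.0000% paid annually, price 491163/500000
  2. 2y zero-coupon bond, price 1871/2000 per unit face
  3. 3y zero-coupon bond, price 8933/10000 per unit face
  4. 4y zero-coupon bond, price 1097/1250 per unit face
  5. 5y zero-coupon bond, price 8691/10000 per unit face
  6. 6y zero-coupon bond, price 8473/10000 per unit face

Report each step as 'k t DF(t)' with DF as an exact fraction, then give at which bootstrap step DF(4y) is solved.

1 1 4863/5000
2 2 1871/2000
3 3 8933/10000
4 4 1097/1250
5 5 8691/10000
6 6 8473/10000
DF(4y) is solved at step 4

step 1 [1y] bond c/1=1/100: DF=(491163/500000 − 1/100·(0))/(1+1/100) = 4863/5000 ≈ 0.972600
step 2 [2y] zero: DF = P = 1871/2000 ≈ 0.935500
step 3 [3y] zero: DF = P = 8933/10000 ≈ 0.893300
step 4 [4y] zero: DF = P = 1097/1250 ≈ 0.877600
step 5 [5y] zero: DF = P = 8691/10000 ≈ 0.869100
step 6 [6y] zero: DF = P = 8473/10000 ≈ 0.847300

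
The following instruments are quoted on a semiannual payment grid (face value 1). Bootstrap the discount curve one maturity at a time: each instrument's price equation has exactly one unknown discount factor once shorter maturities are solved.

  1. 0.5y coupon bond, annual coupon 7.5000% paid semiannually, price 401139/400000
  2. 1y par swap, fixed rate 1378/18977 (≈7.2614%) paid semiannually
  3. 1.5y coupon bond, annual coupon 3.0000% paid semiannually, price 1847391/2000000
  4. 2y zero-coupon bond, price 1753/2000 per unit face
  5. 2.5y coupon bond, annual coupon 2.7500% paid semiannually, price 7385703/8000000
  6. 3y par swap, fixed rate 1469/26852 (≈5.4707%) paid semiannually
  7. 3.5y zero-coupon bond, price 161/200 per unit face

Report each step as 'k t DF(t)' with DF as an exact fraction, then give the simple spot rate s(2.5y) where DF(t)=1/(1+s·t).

1 1/2 4833/5000
2 1 9311/10000
3 3/2 441/500
4 2 1753/2000
5 5/2 8611/10000
6 3 8531/10000
7 7/2 161/200
s(2.5y) = (1/(8611/10000) − 1)/(5/2) = 2778/43055 ≈ 6.4522%

step 1 [0.5y] bond c/2=3/80: DF=(401139/400000 − 3/80·(0))/(1+3/80) = 4833/5000 ≈ 0.966600
step 2 [1y] swap r/2=689/18977: DF=(1 − 689/18977·(0.966600))/(1+689/18977) = 9311/10000 ≈ 0.931100
step 3 [1.5y] bond c/2=3/200: DF=(1847391/2000000 − 3/200·(0.966600+0.931100))/(1+3/200) = 441/500 ≈ 0.882000
step 4 [2y] zero: DF = P = 1753/2000 ≈ 0.876500
step 5 [2.5y] bond c/2=11/800: DF=(7385703/8000000 − 11/800·(0.966600+0.931100+0.882000+0.876500))/(1+11/800) = 8611/10000 ≈ 0.861100
step 6 [3y] swap r/2=1469/53704: DF=(1 − 1469/53704·(0.966600+0.931100+0.882000+0.876500+0.861100))/(1+1469/53704) = 8531/10000 ≈ 0.853100
step 7 [3.5y] zero: DF = P = 161/200 ≈ 0.805000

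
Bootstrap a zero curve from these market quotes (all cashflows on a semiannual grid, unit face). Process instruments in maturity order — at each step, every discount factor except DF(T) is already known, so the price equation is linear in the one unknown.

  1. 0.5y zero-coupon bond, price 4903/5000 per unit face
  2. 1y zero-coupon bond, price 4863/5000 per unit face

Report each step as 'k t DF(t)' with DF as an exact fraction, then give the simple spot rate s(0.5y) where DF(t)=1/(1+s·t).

step 1 [0.5y] zero: DF = P = 4903/5000 ≈ 0.980600
step 2 [1y] zero: DF = P = 4863/5000 ≈ 0.972600

1 1/2 4903/5000
2 1 4863/5000
s(0.5y) = (1/(4903/5000) − 1)/(1/2) = 194/4903 ≈ 3.9568%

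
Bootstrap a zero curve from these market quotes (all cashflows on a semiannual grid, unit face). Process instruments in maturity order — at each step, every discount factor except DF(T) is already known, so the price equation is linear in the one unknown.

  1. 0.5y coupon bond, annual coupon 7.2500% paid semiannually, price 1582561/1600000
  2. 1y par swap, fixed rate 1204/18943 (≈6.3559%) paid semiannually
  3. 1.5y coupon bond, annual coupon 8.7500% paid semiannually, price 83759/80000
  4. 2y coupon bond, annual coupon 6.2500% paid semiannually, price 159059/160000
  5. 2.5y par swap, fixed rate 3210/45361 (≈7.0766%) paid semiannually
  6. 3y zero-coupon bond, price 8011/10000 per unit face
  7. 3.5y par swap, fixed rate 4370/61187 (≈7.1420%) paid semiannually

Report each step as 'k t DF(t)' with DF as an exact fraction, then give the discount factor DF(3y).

1 1/2 1909/2000
2 1 4699/5000
3 3/2 9237/10000
4 2 4393/5000
5 5/2 1679/2000
6 3 8011/10000
7 7/2 1563/2000
DF(3y) = 8011/10000 ≈ 0.801100

step 1 [0.5y] bond c/2=29/800: DF=(1582561/1600000 − 29/800·(0))/(1+29/800) = 1909/2000 ≈ 0.954500
step 2 [1y] swap r/2=602/18943: DF=(1 − 602/18943·(0.954500))/(1+602/18943) = 4699/5000 ≈ 0.939800
step 3 [1.5y] bond c/2=7/160: DF=(83759/80000 − 7/160·(0.954500+0.939800))/(1+7/160) = 9237/10000 ≈ 0.923700
step 4 [2y] bond c/2=1/32: DF=(159059/160000 − 1/32·(0.954500+0.939800+0.923700))/(1+1/32) = 4393/5000 ≈ 0.878600
step 5 [2.5y] swap r/2=1605/45361: DF=(1 − 1605/45361·(0.954500+0.939800+0.923700+0.878600))/(1+1605/45361) = 1679/2000 ≈ 0.839500
step 6 [3y] zero: DF = P = 8011/10000 ≈ 0.801100
step 7 [3.5y] swap r/2=2185/61187: DF=(1 − 2185/61187·(0.954500+0.939800+0.923700+0.878600+0.839500+0.801100))/(1+2185/61187) = 1563/2000 ≈ 0.781500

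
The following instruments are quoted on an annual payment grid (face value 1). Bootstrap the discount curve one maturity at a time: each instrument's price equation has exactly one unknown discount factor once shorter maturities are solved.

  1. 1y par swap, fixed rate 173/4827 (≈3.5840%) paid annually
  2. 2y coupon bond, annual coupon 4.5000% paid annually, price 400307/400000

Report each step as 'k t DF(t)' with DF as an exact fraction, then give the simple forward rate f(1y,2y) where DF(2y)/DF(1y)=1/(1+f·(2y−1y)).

step 1 [1y] swap r/1=173/4827: DF=(1 − 173/4827·(0))/(1+173/4827) = 4827/5000 ≈ 0.965400
step 2 [2y] bond c/1=9/200: DF=(400307/400000 − 9/200·(0.965400))/(1+9/200) = 9161/10000 ≈ 0.916100

1 1 4827/5000
2 2 9161/10000
f(1y,2y) = ((4827/5000)/(9161/10000) − 1)/(1) = 493/9161 ≈ 5.3815%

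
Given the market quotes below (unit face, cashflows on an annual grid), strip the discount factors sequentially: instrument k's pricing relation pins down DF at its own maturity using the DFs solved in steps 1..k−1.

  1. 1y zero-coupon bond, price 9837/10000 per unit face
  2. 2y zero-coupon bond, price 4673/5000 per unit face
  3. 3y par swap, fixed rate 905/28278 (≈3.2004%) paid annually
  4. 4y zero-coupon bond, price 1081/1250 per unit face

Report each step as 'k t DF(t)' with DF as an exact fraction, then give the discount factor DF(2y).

step 1 [1y] zero: DF = P = 9837/10000 ≈ 0.983700
step 2 [2y] zero: DF = P = 4673/5000 ≈ 0.934600
step 3 [3y] swap r/1=905/28278: DF=(1 − 905/28278·(0.983700+0.934600))/(1+905/28278) = 1819/2000 ≈ 0.909500
step 4 [4y] zero: DF = P = 1081/1250 ≈ 0.864800

1 1 9837/10000
2 2 4673/5000
3 3 1819/2000
4 4 1081/1250
DF(2y) = 4673/5000 ≈ 0.934600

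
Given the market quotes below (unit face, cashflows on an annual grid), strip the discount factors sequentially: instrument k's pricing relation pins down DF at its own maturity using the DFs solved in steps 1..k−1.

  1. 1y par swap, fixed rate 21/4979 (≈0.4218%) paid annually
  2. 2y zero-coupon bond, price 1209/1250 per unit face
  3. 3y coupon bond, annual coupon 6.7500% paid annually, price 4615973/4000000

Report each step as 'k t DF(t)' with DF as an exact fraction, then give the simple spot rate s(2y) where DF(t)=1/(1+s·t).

1 1 4979/5000
2 2 1209/1250
3 3 9569/10000
s(2y) = (1/(1209/1250) − 1)/(2) = 41/2418 ≈ 1.6956%

step 1 [1y] swap r/1=21/4979: DF=(1 − 21/4979·(0))/(1+21/4979) = 4979/5000 ≈ 0.995800
step 2 [2y] zero: DF = P = 1209/1250 ≈ 0.967200
step 3 [3y] bond c/1=27/400: DF=(4615973/4000000 − 27/400·(0.995800+0.967200))/(1+27/400) = 9569/10000 ≈ 0.956900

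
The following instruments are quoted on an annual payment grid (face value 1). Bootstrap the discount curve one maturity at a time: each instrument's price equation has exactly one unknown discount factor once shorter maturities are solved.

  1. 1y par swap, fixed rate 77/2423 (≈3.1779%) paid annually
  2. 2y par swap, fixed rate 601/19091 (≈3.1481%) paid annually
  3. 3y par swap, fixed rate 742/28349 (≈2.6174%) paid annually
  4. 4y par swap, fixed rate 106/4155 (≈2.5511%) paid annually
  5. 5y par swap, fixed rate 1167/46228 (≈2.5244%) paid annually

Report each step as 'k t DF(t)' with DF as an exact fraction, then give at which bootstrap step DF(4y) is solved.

step 1 [1y] swap r/1=77/2423: DF=(1 − 77/2423·(0))/(1+77/2423) = 2423/2500 ≈ 0.969200
step 2 [2y] swap r/1=601/19091: DF=(1 − 601/19091·(0.969200))/(1+601/19091) = 9399/10000 ≈ 0.939900
step 3 [3y] swap r/1=742/28349: DF=(1 − 742/28349·(0.969200+0.939900))/(1+742/28349) = 4629/5000 ≈ 0.925800
step 4 [4y] swap r/1=106/4155: DF=(1 − 106/4155·(0.969200+0.939900+0.925800))/(1+106/4155) = 4523/5000 ≈ 0.904600
step 5 [5y] swap r/1=1167/46228: DF=(1 − 1167/46228·(0.969200+0.939900+0.925800+0.904600))/(1+1167/46228) = 8833/10000 ≈ 0.883300

1 1 2423/2500
2 2 9399/10000
3 3 4629/5000
4 4 4523/5000
5 5 8833/10000
DF(4y) is solved at step 4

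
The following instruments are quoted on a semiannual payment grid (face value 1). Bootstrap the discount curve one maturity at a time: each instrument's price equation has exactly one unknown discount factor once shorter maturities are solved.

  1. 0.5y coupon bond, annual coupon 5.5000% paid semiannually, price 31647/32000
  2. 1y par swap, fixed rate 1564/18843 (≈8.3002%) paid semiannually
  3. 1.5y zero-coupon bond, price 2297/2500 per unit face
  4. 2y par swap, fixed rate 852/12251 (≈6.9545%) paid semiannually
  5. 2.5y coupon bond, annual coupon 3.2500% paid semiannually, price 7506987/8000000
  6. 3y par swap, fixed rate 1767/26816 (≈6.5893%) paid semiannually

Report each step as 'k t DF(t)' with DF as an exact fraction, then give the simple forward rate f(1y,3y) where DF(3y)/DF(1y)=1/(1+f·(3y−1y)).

step 1 [0.5y] bond c/2=11/400: DF=(31647/32000 − 11/400·(0))/(1+11/400) = 77/80 ≈ 0.962500
step 2 [1y] swap r/2=782/18843: DF=(1 − 782/18843·(0.962500))/(1+782/18843) = 4609/5000 ≈ 0.921800
step 3 [1.5y] zero: DF = P = 2297/2500 ≈ 0.918800
step 4 [2y] swap r/2=426/12251: DF=(1 − 426/12251·(0.962500+0.921800+0.918800))/(1+426/12251) = 4361/5000 ≈ 0.872200
step 5 [2.5y] bond c/2=13/800: DF=(7506987/8000000 − 13/800·(0.962500+0.921800+0.918800+0.872200))/(1+13/800) = 4323/5000 ≈ 0.864600
step 6 [3y] swap r/2=1767/53632: DF=(1 − 1767/53632·(0.962500+0.921800+0.918800+0.872200+0.864600))/(1+1767/53632) = 8233/10000 ≈ 0.823300

1 1/2 77/80
2 1 4609/5000
3 3/2 2297/2500
4 2 4361/5000
5 5/2 4323/5000
6 3 8233/10000
f(1y,3y) = ((4609/5000)/(8233/10000) − 1)/(2) = 985/16466 ≈ 5.9820%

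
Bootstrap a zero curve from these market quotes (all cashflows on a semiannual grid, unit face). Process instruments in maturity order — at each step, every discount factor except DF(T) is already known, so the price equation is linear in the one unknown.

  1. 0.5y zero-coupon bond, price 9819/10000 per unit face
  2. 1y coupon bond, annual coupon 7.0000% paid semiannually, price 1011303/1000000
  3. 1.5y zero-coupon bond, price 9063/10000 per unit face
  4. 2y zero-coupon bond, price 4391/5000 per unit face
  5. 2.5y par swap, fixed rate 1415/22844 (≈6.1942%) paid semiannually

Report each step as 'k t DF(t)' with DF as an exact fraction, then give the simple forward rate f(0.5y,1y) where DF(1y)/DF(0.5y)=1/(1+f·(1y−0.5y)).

1 1/2 9819/10000
2 1 9439/10000
3 3/2 9063/10000
4 2 4391/5000
5 5/2 1717/2000
f(0.5y,1y) = ((9819/10000)/(9439/10000) − 1)/(1/2) = 760/9439 ≈ 8.0517%

step 1 [0.5y] zero: DF = P = 9819/10000 ≈ 0.981900
step 2 [1y] bond c/2=7/200: DF=(1011303/1000000 − 7/200·(0.981900))/(1+7/200) = 9439/10000 ≈ 0.943900
step 3 [1.5y] zero: DF = P = 9063/10000 ≈ 0.906300
step 4 [2y] zero: DF = P = 4391/5000 ≈ 0.878200
step 5 [2.5y] swap r/2=1415/45688: DF=(1 − 1415/45688·(0.981900+0.943900+0.906300+0.878200))/(1+1415/45688) = 1717/2000 ≈ 0.858500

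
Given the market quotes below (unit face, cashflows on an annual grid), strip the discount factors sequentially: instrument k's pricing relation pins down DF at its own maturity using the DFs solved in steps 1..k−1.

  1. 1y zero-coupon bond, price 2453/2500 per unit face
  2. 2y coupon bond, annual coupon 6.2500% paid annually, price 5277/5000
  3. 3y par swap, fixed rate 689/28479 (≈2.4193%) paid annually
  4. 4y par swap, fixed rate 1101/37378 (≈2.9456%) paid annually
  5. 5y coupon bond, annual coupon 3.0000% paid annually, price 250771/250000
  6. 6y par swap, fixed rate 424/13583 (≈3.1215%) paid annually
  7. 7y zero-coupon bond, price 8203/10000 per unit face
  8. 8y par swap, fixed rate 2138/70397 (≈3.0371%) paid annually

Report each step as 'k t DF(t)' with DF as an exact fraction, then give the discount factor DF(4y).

step 1 [1y] zero: DF = P = 2453/2500 ≈ 0.981200
step 2 [2y] bond c/1=1/16: DF=(5277/5000 − 1/16·(0.981200))/(1+1/16) = 2339/2500 ≈ 0.935600
step 3 [3y] swap r/1=689/28479: DF=(1 − 689/28479·(0.981200+0.935600))/(1+689/28479) = 9311/10000 ≈ 0.931100
step 4 [4y] swap r/1=1101/37378: DF=(1 − 1101/37378·(0.981200+0.935600+0.931100))/(1+1101/37378) = 8899/10000 ≈ 0.889900
step 5 [5y] bond c/1=3/100: DF=(250771/250000 − 3/100·(0.981200+0.935600+0.931100+0.889900))/(1+3/100) = 173/200 ≈ 0.865000
step 6 [6y] swap r/1=424/13583: DF=(1 − 424/13583·(0.981200+0.935600+0.931100+0.889900+0.865000))/(1+424/13583) = 519/625 ≈ 0.830400
step 7 [7y] zero: DF = P = 8203/10000 ≈ 0.820300
step 8 [8y] swap r/1=2138/70397: DF=(1 − 2138/70397·(0.981200+0.935600+0.931100+0.889900+0.865000+0.830400+0.820300))/(1+2138/70397) = 3931/5000 ≈ 0.786200

1 1 2453/2500
2 2 2339/2500
3 3 9311/10000
4 4 8899/10000
5 5 173/200
6 6 519/625
7 7 8203/10000
8 8 3931/5000
DF(4y) = 8899/10000 ≈ 0.889900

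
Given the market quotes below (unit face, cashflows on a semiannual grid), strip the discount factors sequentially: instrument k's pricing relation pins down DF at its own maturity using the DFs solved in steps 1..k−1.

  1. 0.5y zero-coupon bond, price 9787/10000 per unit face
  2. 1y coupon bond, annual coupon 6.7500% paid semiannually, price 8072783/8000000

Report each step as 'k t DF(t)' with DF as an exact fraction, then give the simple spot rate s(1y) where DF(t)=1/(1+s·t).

step 1 [0.5y] zero: DF = P = 9787/10000 ≈ 0.978700
step 2 [1y] bond c/2=27/800: DF=(8072783/8000000 − 27/800·(0.978700))/(1+27/800) = 4721/5000 ≈ 0.944200

1 1/2 9787/10000
2 1 4721/5000
s(1y) = (1/(4721/5000) − 1)/(1) = 279/4721 ≈ 5.9098%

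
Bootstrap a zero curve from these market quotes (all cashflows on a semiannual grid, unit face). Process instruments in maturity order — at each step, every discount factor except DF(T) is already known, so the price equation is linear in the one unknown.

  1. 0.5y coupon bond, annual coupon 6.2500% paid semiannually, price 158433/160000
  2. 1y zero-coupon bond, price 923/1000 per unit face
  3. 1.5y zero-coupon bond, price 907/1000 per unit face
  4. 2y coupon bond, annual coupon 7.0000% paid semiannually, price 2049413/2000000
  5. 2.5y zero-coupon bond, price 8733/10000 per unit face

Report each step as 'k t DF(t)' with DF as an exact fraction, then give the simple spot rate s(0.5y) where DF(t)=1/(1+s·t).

step 1 [0.5y] bond c/2=1/32: DF=(158433/160000 − 1/32·(0))/(1+1/32) = 4801/5000 ≈ 0.960200
step 2 [1y] zero: DF = P = 923/1000 ≈ 0.923000
step 3 [1.5y] zero: DF = P = 907/1000 ≈ 0.907000
step 4 [2y] bond c/2=7/200: DF=(2049413/2000000 − 7/200·(0.960200+0.923000+0.907000))/(1+7/200) = 8957/10000 ≈ 0.895700
step 5 [2.5y] zero: DF = P = 8733/10000 ≈ 0.873300

1 1/2 4801/5000
2 1 923/1000
3 3/2 907/1000
4 2 8957/10000
5 5/2 8733/10000
s(0.5y) = (1/(4801/5000) − 1)/(1/2) = 398/4801 ≈ 8.2899%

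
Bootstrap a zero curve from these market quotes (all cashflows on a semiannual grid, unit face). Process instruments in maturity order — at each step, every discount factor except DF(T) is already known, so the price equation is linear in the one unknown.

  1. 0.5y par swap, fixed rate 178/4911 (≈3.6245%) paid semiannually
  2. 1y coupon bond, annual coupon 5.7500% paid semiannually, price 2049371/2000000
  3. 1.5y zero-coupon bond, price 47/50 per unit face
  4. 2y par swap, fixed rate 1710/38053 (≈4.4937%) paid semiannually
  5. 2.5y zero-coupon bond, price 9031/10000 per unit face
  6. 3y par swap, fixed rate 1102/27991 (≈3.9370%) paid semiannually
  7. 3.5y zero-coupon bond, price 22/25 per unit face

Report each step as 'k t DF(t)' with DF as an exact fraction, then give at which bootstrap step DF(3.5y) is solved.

1 1/2 4911/5000
2 1 4843/5000
3 3/2 47/50
4 2 1829/2000
5 5/2 9031/10000
6 3 4449/5000
7 7/2 22/25
DF(3.5y) is solved at step 7

step 1 [0.5y] swap r/2=89/4911: DF=(1 − 89/4911·(0))/(1+89/4911) = 4911/5000 ≈ 0.982200
step 2 [1y] bond c/2=23/800: DF=(2049371/2000000 − 23/800·(0.982200))/(1+23/800) = 4843/5000 ≈ 0.968600
step 3 [1.5y] zero: DF = P = 47/50 ≈ 0.940000
step 4 [2y] swap r/2=855/38053: DF=(1 − 855/38053·(0.982200+0.968600+0.940000))/(1+855/38053) = 1829/2000 ≈ 0.914500
step 5 [2.5y] zero: DF = P = 9031/10000 ≈ 0.903100
step 6 [3y] swap r/2=551/27991: DF=(1 − 551/27991·(0.982200+0.968600+0.940000+0.914500+0.903100))/(1+551/27991) = 4449/5000 ≈ 0.889800
step 7 [3.5y] zero: DF = P = 22/25 ≈ 0.880000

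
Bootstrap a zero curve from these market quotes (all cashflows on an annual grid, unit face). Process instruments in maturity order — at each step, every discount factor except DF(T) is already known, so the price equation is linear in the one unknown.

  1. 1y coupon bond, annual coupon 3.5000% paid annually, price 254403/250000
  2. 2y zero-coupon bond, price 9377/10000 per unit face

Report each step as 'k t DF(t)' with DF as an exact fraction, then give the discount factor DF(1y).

1 1 1229/1250
2 2 9377/10000
DF(1y) = 1229/1250 ≈ 0.983200

step 1 [1y] bond c/1=7/200: DF=(254403/250000 − 7/200·(0))/(1+7/200) = 1229/1250 ≈ 0.983200
step 2 [2y] zero: DF = P = 9377/10000 ≈ 0.937700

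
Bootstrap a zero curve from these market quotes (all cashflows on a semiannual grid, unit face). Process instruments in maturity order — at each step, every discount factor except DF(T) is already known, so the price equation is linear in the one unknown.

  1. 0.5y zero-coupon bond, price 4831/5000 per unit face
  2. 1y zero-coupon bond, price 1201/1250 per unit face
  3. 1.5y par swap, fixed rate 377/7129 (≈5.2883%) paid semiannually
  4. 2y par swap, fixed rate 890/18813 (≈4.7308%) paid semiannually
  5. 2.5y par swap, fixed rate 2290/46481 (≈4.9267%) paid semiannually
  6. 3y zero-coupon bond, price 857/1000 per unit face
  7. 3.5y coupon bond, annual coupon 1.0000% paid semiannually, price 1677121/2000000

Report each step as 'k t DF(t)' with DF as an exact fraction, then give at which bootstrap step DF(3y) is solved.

step 1 [0.5y] zero: DF = P = 4831/5000 ≈ 0.966200
step 2 [1y] zero: DF = P = 1201/1250 ≈ 0.960800
step 3 [1.5y] swap r/2=377/14258: DF=(1 − 377/14258·(0.966200+0.960800))/(1+377/14258) = 4623/5000 ≈ 0.924600
step 4 [2y] swap r/2=445/18813: DF=(1 − 445/18813·(0.966200+0.960800+0.924600))/(1+445/18813) = 911/1000 ≈ 0.911000
step 5 [2.5y] swap r/2=1145/46481: DF=(1 − 1145/46481·(0.966200+0.960800+0.924600+0.911000))/(1+1145/46481) = 1771/2000 ≈ 0.885500
step 6 [3y] zero: DF = P = 857/1000 ≈ 0.857000
step 7 [3.5y] bond c/2=1/200: DF=(1677121/2000000 − 1/200·(0.966200+0.960800+0.924600+0.911000+0.885500+0.857000))/(1+1/200) = 807/1000 ≈ 0.807000

1 1/2 4831/5000
2 1 1201/1250
3 3/2 4623/5000
4 2 911/1000
5 5/2 1771/2000
6 3 857/1000
7 7/2 807/1000
DF(3y) is solved at step 6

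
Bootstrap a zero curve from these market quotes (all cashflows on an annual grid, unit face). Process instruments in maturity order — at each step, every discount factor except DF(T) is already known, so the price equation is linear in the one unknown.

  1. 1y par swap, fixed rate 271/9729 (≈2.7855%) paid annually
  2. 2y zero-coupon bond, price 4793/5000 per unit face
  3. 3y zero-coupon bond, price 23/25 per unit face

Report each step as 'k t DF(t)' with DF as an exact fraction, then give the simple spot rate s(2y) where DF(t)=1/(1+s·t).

1 1 9729/10000
2 2 4793/5000
3 3 23/25
s(2y) = (1/(4793/5000) − 1)/(2) = 207/9586 ≈ 2.1594%

step 1 [1y] swap r/1=271/9729: DF=(1 − 271/9729·(0))/(1+271/9729) = 9729/10000 ≈ 0.972900
step 2 [2y] zero: DF = P = 4793/5000 ≈ 0.958600
step 3 [3y] zero: DF = P = 23/25 ≈ 0.920000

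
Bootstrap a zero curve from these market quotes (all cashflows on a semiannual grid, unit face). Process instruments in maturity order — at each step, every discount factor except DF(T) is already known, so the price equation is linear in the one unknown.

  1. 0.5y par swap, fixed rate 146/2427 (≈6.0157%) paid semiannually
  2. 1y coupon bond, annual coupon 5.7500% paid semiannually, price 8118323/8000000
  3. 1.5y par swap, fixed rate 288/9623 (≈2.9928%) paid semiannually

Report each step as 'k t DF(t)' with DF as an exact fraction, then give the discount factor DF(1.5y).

1 1/2 2427/2500
2 1 9593/10000
3 3/2 598/625
DF(1.5y) = 598/625 ≈ 0.956800

step 1 [0.5y] swap r/2=73/2427: DF=(1 − 73/2427·(0))/(1+73/2427) = 2427/2500 ≈ 0.970800
step 2 [1y] bond c/2=23/800: DF=(8118323/8000000 − 23/800·(0.970800))/(1+23/800) = 9593/10000 ≈ 0.959300
step 3 [1.5y] swap r/2=144/9623: DF=(1 − 144/9623·(0.970800+0.959300))/(1+144/9623) = 598/625 ≈ 0.956800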